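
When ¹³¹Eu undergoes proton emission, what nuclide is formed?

Sm-130

Proton emission: mass number changes by -1, atomic number by -1.
A: 131 − 1 = 130; Z: 63 − 1 = 62.
Z = 62 is samarium, so the daughter is ¹³⁰Sm.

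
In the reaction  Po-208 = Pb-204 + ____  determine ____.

alpha particle

Conserve mass number: 208 = 204 + A, so A = 4.
Conserve atomic number: 84 = 82 + Z, so Z = 2.
A = 4 and Z = 2 is He-4 — an alpha particle.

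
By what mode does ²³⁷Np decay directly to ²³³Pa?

alpha decay

ΔA = 233 − 237 = -4; ΔZ = 91 − 93 = -2.
A drops by 4 and Z drops by 2 — the signature of alpha emission.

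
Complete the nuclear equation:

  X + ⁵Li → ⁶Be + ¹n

Conserve mass number: A + 5 = 6 + 1, so A = 2.
Conserve atomic number: Z + 3 = 4 + 0, so Z = 1.
A = 2 and Z = 1 is ²H — a deuteron.

deuteron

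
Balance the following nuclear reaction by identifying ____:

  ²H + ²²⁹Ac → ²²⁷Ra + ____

alpha particle

Conserve mass number: 2 + 229 = 227 + A, so A = 4.
Conserve atomic number: 1 + 89 = 88 + Z, so Z = 2.
A = 4 and Z = 2 is ⁴He — an alpha particle.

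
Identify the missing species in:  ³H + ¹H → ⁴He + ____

gamma ray

Conserve mass number: 3 + 1 = 4 + A, so A = 0.
Conserve atomic number: 1 + 1 = 2 + Z, so Z = 0.
A = 0 and Z = 0 is γ — a gamma ray.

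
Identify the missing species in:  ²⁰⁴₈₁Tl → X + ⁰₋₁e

Conserve mass number: 204 = A + 0, so A = 204.
Conserve atomic number: 81 = Z − 1, so Z = 82.
Z = 82 is lead, so the species is ²⁰⁴₈₂Pb.

Pb-204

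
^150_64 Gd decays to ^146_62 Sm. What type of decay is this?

alpha decay

ΔA = 146 − 150 = -4; ΔZ = 62 − 64 = -2.
A drops by 4 and Z drops by 2 — the signature of alpha emission.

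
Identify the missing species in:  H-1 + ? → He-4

triton

Conserve mass number: 1 + A = 4, so A = 3.
Conserve atomic number: 1 + Z = 2, so Z = 1.
A = 3 and Z = 1 is H-3 — a triton.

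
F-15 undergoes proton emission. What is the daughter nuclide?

O-14

Proton emission: mass number changes by -1, atomic number by -1.
A: 15 − 1 = 14; Z: 9 − 1 = 8.
Z = 8 is oxygen, so the daughter is O-14.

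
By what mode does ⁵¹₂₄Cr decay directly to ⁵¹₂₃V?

beta-plus decay or electron capture

ΔA = 51 − 51 = 0; ΔZ = 23 − 24 = -1.
A is unchanged and Z drops by 1 — a proton has become a neutron (β⁺ emission or electron capture).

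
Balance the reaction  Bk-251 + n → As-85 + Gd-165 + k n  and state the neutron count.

2

Conserve mass number: 252 = 85 + 165 + k, so k = 252 − 250 = 2.
Check atomic number: 97 = 33 + 64 + 0 = 97. ✓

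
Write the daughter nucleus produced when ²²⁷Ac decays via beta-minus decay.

Beta-minus decay: mass number changes by +0, atomic number by +1.
A: 227 = 227; Z: 89 + 1 = 90.
Z = 90 is thorium, so the daughter is ²²⁷Th.

Th-227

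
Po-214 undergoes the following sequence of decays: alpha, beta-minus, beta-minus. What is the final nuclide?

Start: (A, Z) = (214, 84).
After α: (210, 82).
After β⁻: (210, 83).
After β⁻: (210, 84).
Z = 84 is polonium.

Po-210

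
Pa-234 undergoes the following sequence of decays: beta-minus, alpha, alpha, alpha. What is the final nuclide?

Start: (A, Z) = (234, 91).
After β⁻: (234, 92).
After α: (230, 90).
After α: (226, 88).
After α: (222, 86).
Z = 86 is radon.

Rn-222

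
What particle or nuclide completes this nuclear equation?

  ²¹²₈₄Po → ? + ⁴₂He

Conserve mass number: 212 = A + 4, so A = 208.
Conserve atomic number: 84 = Z + 2, so Z = 82.
Z = 82 is lead, so the species is ²⁰⁸₈₂Pb.

Pb-208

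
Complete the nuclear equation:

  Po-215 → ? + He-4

Pb-211

Conserve mass number: 215 = A + 4, so A = 211.
Conserve atomic number: 84 = Z + 2, so Z = 82.
Z = 82 is lead, so the species is Pb-211.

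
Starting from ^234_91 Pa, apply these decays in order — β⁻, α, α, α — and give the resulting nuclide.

Start: (A, Z) = (234, 91).
After β⁻: (234, 92).
After α: (230, 90).
After α: (226, 88).
After α: (222, 86).
Z = 86 is radon.

Rn-222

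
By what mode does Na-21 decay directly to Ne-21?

beta-plus decay or electron capture

ΔA = 21 − 21 = 0; ΔZ = 10 − 11 = -1.
A is unchanged and Z drops by 1 — a proton has become a neutron (β⁺ emission or electron capture).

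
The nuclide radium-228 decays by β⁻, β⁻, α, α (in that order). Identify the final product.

Rn-220

Start: (A, Z) = (228, 88).
After β⁻: (228, 89).
After β⁻: (228, 90).
After α: (224, 88).
After α: (220, 86).
Z = 86 is radon.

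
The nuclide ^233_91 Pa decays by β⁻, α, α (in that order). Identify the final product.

Ra-225

Start: (A, Z) = (233, 91).
After β⁻: (233, 92).
After α: (229, 90).
After α: (225, 88).
Z = 88 is radium.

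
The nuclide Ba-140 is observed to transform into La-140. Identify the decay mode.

ΔA = 140 − 140 = 0; ΔZ = 57 − 56 = +1.
A is unchanged and Z rises by 1 — a neutron has become a proton (β⁻ decay).

beta-minus decay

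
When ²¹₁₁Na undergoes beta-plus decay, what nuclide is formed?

Beta-plus decay: mass number changes by +0, atomic number by -1.
A: 21 = 21; Z: 11 − 1 = 10.
Z = 10 is neon, so the daughter is ²¹₁₀Ne.

Ne-21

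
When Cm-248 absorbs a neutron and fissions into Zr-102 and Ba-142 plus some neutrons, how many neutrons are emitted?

5

Conserve mass number: 249 = 102 + 142 + k, so k = 249 − 244 = 5.
Check atomic number: 96 = 40 + 56 + 0 = 96. ✓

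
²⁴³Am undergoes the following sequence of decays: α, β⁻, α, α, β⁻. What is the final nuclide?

Pa-231

Start: (A, Z) = (243, 95).
After α: (239, 93).
After β⁻: (239, 94).
After α: (235, 92).
After α: (231, 90).
After β⁻: (231, 91).
Z = 91 is protactinium.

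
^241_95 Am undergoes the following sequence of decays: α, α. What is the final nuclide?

Pa-233

Start: (A, Z) = (241, 95).
After α: (237, 93).
After α: (233, 91).
Z = 91 is protactinium.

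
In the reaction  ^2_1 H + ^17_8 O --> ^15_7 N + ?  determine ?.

Conserve mass number: 2 + 17 = 15 + A, so A = 4.
Conserve atomic number: 1 + 8 = 7 + Z, so Z = 2.
A = 4 and Z = 2 is ^4_2 He — an alpha particle.

alpha particle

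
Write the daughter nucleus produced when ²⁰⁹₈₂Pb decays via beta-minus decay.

Beta-minus decay: mass number changes by +0, atomic number by +1.
A: 209 = 209; Z: 82 + 1 = 83.
Z = 83 is bismuth, so the daughter is ²⁰⁹₈₃Bi.

Bi-209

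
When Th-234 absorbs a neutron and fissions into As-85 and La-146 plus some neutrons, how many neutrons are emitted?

4

Conserve mass number: 235 = 85 + 146 + k, so k = 235 − 231 = 4.
Check atomic number: 90 = 33 + 57 + 0 = 90. ✓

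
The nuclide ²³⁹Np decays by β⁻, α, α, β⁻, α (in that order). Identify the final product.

Start: (A, Z) = (239, 93).
After β⁻: (239, 94).
After α: (235, 92).
After α: (231, 90).
After β⁻: (231, 91).
After α: (227, 89).
Z = 89 is actinium.

Ac-227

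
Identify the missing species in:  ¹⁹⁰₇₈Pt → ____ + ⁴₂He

Os-186

Conserve mass number: 190 = A + 4, so A = 186.
Conserve atomic number: 78 = Z + 2, so Z = 76.
Z = 76 is osmium, so the species is ¹⁸⁶₇₆Os.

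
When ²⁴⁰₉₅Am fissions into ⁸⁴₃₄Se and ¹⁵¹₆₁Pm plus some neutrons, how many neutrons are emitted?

5

Conserve mass number: 240 = 84 + 151 + k, so k = 240 − 235 = 5.
Check atomic number: 95 = 34 + 61 + 0 = 95. ✓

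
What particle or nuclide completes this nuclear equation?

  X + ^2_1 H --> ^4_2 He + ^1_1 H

He-3

Conserve mass number: A + 2 = 4 + 1, so A = 3.
Conserve atomic number: Z + 1 = 2 + 1, so Z = 2.
Z = 2 is helium, so the species is ^3_2 He.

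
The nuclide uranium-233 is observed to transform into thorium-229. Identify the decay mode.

ΔA = 229 − 233 = -4; ΔZ = 90 − 92 = -2.
A drops by 4 and Z drops by 2 — the signature of alpha emission.

alpha decay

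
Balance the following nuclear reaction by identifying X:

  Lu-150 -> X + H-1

Conserve mass number: 150 = A + 1, so A = 149.
Conserve atomic number: 71 = Z + 1, so Z = 70.
Z = 70 is ytterbium, so the species is Yb-149.

Yb-149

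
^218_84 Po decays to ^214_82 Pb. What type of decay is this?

ΔA = 214 − 218 = -4; ΔZ = 82 − 84 = -2.
A drops by 4 and Z drops by 2 — the signature of alpha emission.

alpha decay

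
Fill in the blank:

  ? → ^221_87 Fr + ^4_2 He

Conserve mass number: A = 221 + 4, so A = 225.
Conserve atomic number: Z = 87 + 2, so Z = 89.
Z = 89 is actinium, so the species is ^225_89 Ac.

Ac-225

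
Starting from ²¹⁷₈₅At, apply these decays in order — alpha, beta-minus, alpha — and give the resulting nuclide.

Start: (A, Z) = (217, 85).
After α: (213, 83).
After β⁻: (213, 84).
After α: (209, 82).
Z = 82 is lead.

Pb-209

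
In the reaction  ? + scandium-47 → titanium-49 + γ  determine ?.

Conserve mass number: A + 47 = 49 + 0, so A = 2.
Conserve atomic number: Z + 21 = 22 + 0, so Z = 1.
A = 2 and Z = 1 is hydrogen-2 — a deuteron.

deuteron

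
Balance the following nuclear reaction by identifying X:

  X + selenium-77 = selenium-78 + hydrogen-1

deuteron

Conserve mass number: A + 77 = 78 + 1, so A = 2.
Conserve atomic number: Z + 34 = 34 + 1, so Z = 1.
A = 2 and Z = 1 is hydrogen-2 — a deuteron.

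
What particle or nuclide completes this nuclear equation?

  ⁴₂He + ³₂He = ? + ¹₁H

Li-6

Conserve mass number: 4 + 3 = A + 1, so A = 6.
Conserve atomic number: 2 + 2 = Z + 1, so Z = 3.
Z = 3 is lithium, so the species is ⁶₃Li.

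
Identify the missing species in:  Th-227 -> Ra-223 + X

Conserve mass number: 227 = 223 + A, so A = 4.
Conserve atomic number: 90 = 88 + Z, so Z = 2.
A = 4 and Z = 2 is He-4 — an alpha particle.

alpha particle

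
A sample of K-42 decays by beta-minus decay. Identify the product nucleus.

Ca-42

Beta-minus decay: mass number changes by +0, atomic number by +1.
A: 42 = 42; Z: 19 + 1 = 20.
Z = 20 is calcium, so the daughter is Ca-42.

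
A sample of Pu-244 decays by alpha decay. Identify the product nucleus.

Alpha decay: mass number changes by -4, atomic number by -2.
A: 244 − 4 = 240; Z: 94 − 2 = 92.
Z = 92 is uranium, so the daughter is U-240.

U-240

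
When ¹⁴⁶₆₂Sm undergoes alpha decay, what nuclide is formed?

Alpha decay: mass number changes by -4, atomic number by -2.
A: 146 − 4 = 142; Z: 62 − 2 = 60.
Z = 60 is neodymium, so the daughter is ¹⁴²₆₀Nd.

Nd-142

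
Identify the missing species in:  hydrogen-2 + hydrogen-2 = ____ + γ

Conserve mass number: 2 + 2 = A + 0, so A = 4.
Conserve atomic number: 1 + 1 = Z + 0, so Z = 2.
A = 4 and Z = 2 is helium-4 — an alpha particle.

He-4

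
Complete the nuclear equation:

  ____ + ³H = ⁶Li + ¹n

alpha particle

Conserve mass number: A + 3 = 6 + 1, so A = 4.
Conserve atomic number: Z + 1 = 3 + 0, so Z = 2.
A = 4 and Z = 2 is ⁴He — an alpha particle.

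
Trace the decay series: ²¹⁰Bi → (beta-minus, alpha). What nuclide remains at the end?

Pb-206

Start: (A, Z) = (210, 83).
After β⁻: (210, 84).
After α: (206, 82).
Z = 82 is lead.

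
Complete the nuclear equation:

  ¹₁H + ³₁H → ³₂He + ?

neutron

Conserve mass number: 1 + 3 = 3 + A, so A = 1.
Conserve atomic number: 1 + 1 = 2 + Z, so Z = 0.
A = 1 and Z = 0 is ¹₀n — a neutron.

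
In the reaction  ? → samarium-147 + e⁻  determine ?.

Pm-147

Conserve mass number: A = 147 + 0, so A = 147.
Conserve atomic number: Z = 62 − 1, so Z = 61.
Z = 61 is promethium, so the species is promethium-147.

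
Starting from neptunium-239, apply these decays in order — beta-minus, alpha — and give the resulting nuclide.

U-235

Start: (A, Z) = (239, 93).
After β⁻: (239, 94).
After α: (235, 92).
Z = 92 is uranium.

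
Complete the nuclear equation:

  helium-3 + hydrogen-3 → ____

Li-6

Conserve mass number: 3 + 3 = A, so A = 6.
Conserve atomic number: 2 + 1 = Z, so Z = 3.
Z = 3 is lithium, so the species is lithium-6.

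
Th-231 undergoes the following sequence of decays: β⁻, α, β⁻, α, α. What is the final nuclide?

Start: (A, Z) = (231, 90).
After β⁻: (231, 91).
After α: (227, 89).
After β⁻: (227, 90).
After α: (223, 88).
After α: (219, 86).
Z = 86 is radon.

Rn-219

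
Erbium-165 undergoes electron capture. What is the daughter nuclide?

Electron capture: mass number changes by +0, atomic number by -1.
A: 165 = 165; Z: 68 − 1 = 67.
Z = 67 is holmium, so the daughter is holmium-165.

Ho-165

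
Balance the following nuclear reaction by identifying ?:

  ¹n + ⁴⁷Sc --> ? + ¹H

Conserve mass number: 1 + 47 = A + 1, so A = 47.
Conserve atomic number: 0 + 21 = Z + 1, so Z = 20.
Z = 20 is calcium, so the species is ⁴⁷Ca.

Ca-47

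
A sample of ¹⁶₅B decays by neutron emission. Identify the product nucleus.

Neutron emission: mass number changes by -1, atomic number by +0.
A: 16 − 1 = 15; Z: 5 = 5.
Z = 5 is boron, so the daughter is ¹⁵₅B.

B-15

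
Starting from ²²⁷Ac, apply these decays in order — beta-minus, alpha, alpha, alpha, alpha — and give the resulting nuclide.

Start: (A, Z) = (227, 89).
After β⁻: (227, 90).
After α: (223, 88).
After α: (219, 86).
After α: (215, 84).
After α: (211, 82).
Z = 82 is lead.

Pb-211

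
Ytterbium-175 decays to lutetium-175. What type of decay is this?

ΔA = 175 − 175 = 0; ΔZ = 71 − 70 = +1.
A is unchanged and Z rises by 1 — a neutron has become a proton (β⁻ decay).

beta-minus decay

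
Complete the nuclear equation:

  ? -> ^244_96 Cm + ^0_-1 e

Conserve mass number: A = 244 + 0, so A = 244.
Conserve atomic number: Z = 96 − 1, so Z = 95.
Z = 95 is americium, so the species is ^244_95 Am.

Am-244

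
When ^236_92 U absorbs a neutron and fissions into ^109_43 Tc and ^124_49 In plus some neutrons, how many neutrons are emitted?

4

Conserve mass number: 237 = 109 + 124 + k, so k = 237 − 233 = 4.
Check atomic number: 92 = 43 + 49 + 0 = 92. ✓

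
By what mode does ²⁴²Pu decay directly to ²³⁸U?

alpha decay

ΔA = 238 − 242 = -4; ΔZ = 92 − 94 = -2.
A drops by 4 and Z drops by 2 — the signature of alpha emission.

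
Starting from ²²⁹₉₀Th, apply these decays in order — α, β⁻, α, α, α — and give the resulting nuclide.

Bi-213

Start: (A, Z) = (229, 90).
After α: (225, 88).
After β⁻: (225, 89).
After α: (221, 87).
After α: (217, 85).
After α: (213, 83).
Z = 83 is bismuth.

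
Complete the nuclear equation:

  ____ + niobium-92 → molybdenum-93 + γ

Conserve mass number: A + 92 = 93 + 0, so A = 1.
Conserve atomic number: Z + 41 = 42 + 0, so Z = 1.
A = 1 and Z = 1 is hydrogen-1 — a proton.

proton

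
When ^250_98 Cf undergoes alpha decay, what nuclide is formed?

Cm-246

Alpha decay: mass number changes by -4, atomic number by -2.
A: 250 − 4 = 246; Z: 98 − 2 = 96.
Z = 96 is curium, so the daughter is ^246_96 Cm.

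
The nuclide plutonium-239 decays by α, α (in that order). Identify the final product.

Start: (A, Z) = (239, 94).
After α: (235, 92).
After α: (231, 90).
Z = 90 is thorium.

Th-231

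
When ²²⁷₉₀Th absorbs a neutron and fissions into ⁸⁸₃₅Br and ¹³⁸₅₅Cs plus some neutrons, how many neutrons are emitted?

Conserve mass number: 228 = 88 + 138 + k, so k = 228 − 226 = 2.
Check atomic number: 90 = 35 + 55 + 0 = 90. ✓

2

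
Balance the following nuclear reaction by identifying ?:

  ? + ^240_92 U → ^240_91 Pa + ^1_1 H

Conserve mass number: A + 240 = 240 + 1, so A = 1.
Conserve atomic number: Z + 92 = 91 + 1, so Z = 0.
A = 1 and Z = 0 is ^1_0 n — a neutron.

neutron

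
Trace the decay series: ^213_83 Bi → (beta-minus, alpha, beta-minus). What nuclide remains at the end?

Bi-209

Start: (A, Z) = (213, 83).
After β⁻: (213, 84).
After α: (209, 82).
After β⁻: (209, 83).
Z = 83 is bismuth.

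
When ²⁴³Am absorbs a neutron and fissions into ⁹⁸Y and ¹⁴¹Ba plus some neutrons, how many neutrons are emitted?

5

Conserve mass number: 244 = 98 + 141 + k, so k = 244 − 239 = 5.
Check atomic number: 95 = 39 + 56 + 0 = 95. ✓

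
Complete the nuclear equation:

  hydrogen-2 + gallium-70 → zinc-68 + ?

Conserve mass number: 2 + 70 = 68 + A, so A = 4.
Conserve atomic number: 1 + 31 = 30 + Z, so Z = 2.
A = 4 and Z = 2 is helium-4 — an alpha particle.

alpha particle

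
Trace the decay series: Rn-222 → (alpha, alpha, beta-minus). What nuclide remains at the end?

Start: (A, Z) = (222, 86).
After α: (218, 84).
After α: (214, 82).
After β⁻: (214, 83).
Z = 83 is bismuth.

Bi-214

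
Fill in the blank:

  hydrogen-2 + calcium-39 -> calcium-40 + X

Conserve mass number: 2 + 39 = 40 + A, so A = 1.
Conserve atomic number: 1 + 20 = 20 + Z, so Z = 1.
A = 1 and Z = 1 is hydrogen-1 — a proton.

proton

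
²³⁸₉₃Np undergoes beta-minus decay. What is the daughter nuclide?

Beta-minus decay: mass number changes by +0, atomic number by +1.
A: 238 = 238; Z: 93 + 1 = 94.
Z = 94 is plutonium, so the daughter is ²³⁸₉₄Pu.

Pu-238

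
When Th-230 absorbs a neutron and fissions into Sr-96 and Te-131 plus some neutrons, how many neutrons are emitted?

4

Conserve mass number: 231 = 96 + 131 + k, so k = 231 − 227 = 4.
Check atomic number: 90 = 38 + 52 + 0 = 90. ✓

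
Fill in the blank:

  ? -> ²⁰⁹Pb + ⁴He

Conserve mass number: A = 209 + 4, so A = 213.
Conserve atomic number: Z = 82 + 2, so Z = 84.
Z = 84 is polonium, so the species is ²¹³Po.

Po-213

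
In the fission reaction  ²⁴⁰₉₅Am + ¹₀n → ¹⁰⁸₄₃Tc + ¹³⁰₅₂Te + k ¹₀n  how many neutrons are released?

3

Conserve mass number: 241 = 108 + 130 + k, so k = 241 − 238 = 3.
Check atomic number: 95 = 43 + 52 + 0 = 95. ✓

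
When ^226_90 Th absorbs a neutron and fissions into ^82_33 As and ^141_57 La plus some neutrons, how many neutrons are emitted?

4

Conserve mass number: 227 = 82 + 141 + k, so k = 227 − 223 = 4.
Check atomic number: 90 = 33 + 57 + 0 = 90. ✓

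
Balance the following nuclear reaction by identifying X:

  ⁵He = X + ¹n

He-4

Conserve mass number: 5 = A + 1, so A = 4.
Conserve atomic number: 2 = Z + 0, so Z = 2.
A = 4 and Z = 2 is ⁴He — an alpha particle.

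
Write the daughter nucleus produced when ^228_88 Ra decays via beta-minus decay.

Beta-minus decay: mass number changes by +0, atomic number by +1.
A: 228 = 228; Z: 88 + 1 = 89.
Z = 89 is actinium, so the daughter is ^228_89 Ac.

Ac-228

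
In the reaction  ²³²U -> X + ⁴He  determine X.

Th-228

Conserve mass number: 232 = A + 4, so A = 228.
Conserve atomic number: 92 = Z + 2, so Z = 90.
Z = 90 is thorium, so the species is ²²⁸Th.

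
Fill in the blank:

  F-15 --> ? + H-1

O-14

Conserve mass number: 15 = A + 1, so A = 14.
Conserve atomic number: 9 = Z + 1, so Z = 8.
Z = 8 is oxygen, so the species is O-14.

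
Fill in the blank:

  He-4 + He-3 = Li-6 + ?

proton

Conserve mass number: 4 + 3 = 6 + A, so A = 1.
Conserve atomic number: 2 + 2 = 3 + Z, so Z = 1.
A = 1 and Z = 1 is H-1 — a proton.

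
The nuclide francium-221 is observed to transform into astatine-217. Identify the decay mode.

alpha decay

ΔA = 217 − 221 = -4; ΔZ = 85 − 87 = -2.
A drops by 4 and Z drops by 2 — the signature of alpha emission.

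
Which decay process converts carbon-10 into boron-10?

beta-plus decay or electron capture

ΔA = 10 − 10 = 0; ΔZ = 5 − 6 = -1.
A is unchanged and Z drops by 1 — a proton has become a neutron (β⁺ emission or electron capture).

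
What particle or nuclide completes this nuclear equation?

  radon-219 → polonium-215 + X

Conserve mass number: 219 = 215 + A, so A = 4.
Conserve atomic number: 86 = 84 + Z, so Z = 2.
A = 4 and Z = 2 is helium-4 — an alpha particle.

alpha particle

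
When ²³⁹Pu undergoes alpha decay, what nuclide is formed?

U-235

Alpha decay: mass number changes by -4, atomic number by -2.
A: 239 − 4 = 235; Z: 94 − 2 = 92.
Z = 92 is uranium, so the daughter is ²³⁵U.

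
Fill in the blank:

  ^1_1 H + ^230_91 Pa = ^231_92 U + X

Conserve mass number: 1 + 230 = 231 + A, so A = 0.
Conserve atomic number: 1 + 91 = 92 + Z, so Z = 0.
A = 0 and Z = 0 is ^0_0 γ — a gamma ray.

gamma ray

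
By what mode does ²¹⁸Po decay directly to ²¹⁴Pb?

ΔA = 214 − 218 = -4; ΔZ = 82 − 84 = -2.
A drops by 4 and Z drops by 2 — the signature of alpha emission.

alpha decay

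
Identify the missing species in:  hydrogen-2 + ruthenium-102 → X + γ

Conserve mass number: 2 + 102 = A + 0, so A = 104.
Conserve atomic number: 1 + 44 = Z + 0, so Z = 45.
Z = 45 is rhodium, so the species is rhodium-104.

Rh-104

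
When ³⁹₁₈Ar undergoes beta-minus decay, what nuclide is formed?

K-39

Beta-minus decay: mass number changes by +0, atomic number by +1.
A: 39 = 39; Z: 18 + 1 = 19.
Z = 19 is potassium, so the daughter is ³⁹₁₉K.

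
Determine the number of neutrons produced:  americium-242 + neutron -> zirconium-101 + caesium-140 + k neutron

Conserve mass number: 243 = 101 + 140 + k, so k = 243 − 241 = 2.
Check atomic number: 95 = 40 + 55 + 0 = 95. ✓

2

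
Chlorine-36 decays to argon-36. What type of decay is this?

ΔA = 36 − 36 = 0; ΔZ = 18 − 17 = +1.
A is unchanged and Z rises by 1 — a neutron has become a proton (β⁻ decay).

beta-minus decay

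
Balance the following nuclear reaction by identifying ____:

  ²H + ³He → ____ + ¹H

Conserve mass number: 2 + 3 = A + 1, so A = 4.
Conserve atomic number: 1 + 2 = Z + 1, so Z = 2.
A = 4 and Z = 2 is ⁴He — an alpha particle.

He-4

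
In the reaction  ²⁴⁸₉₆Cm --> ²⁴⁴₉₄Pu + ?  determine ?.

Conserve mass number: 248 = 244 + A, so A = 4.
Conserve atomic number: 96 = 94 + Z, so Z = 2.
A = 4 and Z = 2 is ⁴₂He — an alpha particle.

alpha particle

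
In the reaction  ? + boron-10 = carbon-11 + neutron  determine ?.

Conserve mass number: A + 10 = 11 + 1, so A = 2.
Conserve atomic number: Z + 5 = 6 + 0, so Z = 1.
A = 2 and Z = 1 is hydrogen-2 — a deuteron.

deuteron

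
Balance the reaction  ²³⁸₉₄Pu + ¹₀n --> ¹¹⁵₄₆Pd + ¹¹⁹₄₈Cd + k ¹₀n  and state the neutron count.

Conserve mass number: 239 = 115 + 119 + k, so k = 239 − 234 = 5.
Check atomic number: 94 = 46 + 48 + 0 = 94. ✓

5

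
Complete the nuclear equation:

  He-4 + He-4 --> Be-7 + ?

Conserve mass number: 4 + 4 = 7 + A, so A = 1.
Conserve atomic number: 2 + 2 = 4 + Z, so Z = 0.
A = 1 and Z = 0 is n — a neutron.

neutron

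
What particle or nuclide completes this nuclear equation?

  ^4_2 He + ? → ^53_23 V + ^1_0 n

Conserve mass number: 4 + A = 53 + 1, so A = 50.
Conserve atomic number: 2 + Z = 23 + 0, so Z = 21.
Z = 21 is scandium, so the species is ^50_21 Sc.

Sc-50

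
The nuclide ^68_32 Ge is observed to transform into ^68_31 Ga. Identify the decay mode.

beta-plus decay or electron capture

ΔA = 68 − 68 = 0; ΔZ = 31 − 32 = -1.
A is unchanged and Z drops by 1 — a proton has become a neutron (β⁺ emission or electron capture).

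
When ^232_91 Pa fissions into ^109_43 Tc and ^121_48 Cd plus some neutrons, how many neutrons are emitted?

2

Conserve mass number: 232 = 109 + 121 + k, so k = 232 − 230 = 2.
Check atomic number: 91 = 43 + 48 + 0 = 91. ✓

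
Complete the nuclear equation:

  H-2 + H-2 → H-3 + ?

Conserve mass number: 2 + 2 = 3 + A, so A = 1.
Conserve atomic number: 1 + 1 = 1 + Z, so Z = 1.
A = 1 and Z = 1 is H-1 — a proton.

proton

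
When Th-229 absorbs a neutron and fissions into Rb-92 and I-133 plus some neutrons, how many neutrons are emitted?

Conserve mass number: 230 = 92 + 133 + k, so k = 230 − 225 = 5.
Check atomic number: 90 = 37 + 53 + 0 = 90. ✓

5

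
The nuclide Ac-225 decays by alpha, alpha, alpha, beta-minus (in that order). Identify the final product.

Po-213

Start: (A, Z) = (225, 89).
After α: (221, 87).
After α: (217, 85).
After α: (213, 83).
After β⁻: (213, 84).
Z = 84 is polonium.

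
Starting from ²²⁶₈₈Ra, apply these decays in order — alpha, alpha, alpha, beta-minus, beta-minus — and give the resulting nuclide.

Start: (A, Z) = (226, 88).
After α: (222, 86).
After α: (218, 84).
After α: (214, 82).
After β⁻: (214, 83).
After β⁻: (214, 84).
Z = 84 is polonium.

Po-214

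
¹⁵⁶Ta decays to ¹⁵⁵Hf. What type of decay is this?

proton emission

ΔA = 155 − 156 = -1; ΔZ = 72 − 73 = -1.
A drops by 1 and Z drops by 1 — a proton was emitted.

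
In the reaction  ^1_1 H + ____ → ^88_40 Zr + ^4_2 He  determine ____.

Conserve mass number: 1 + A = 88 + 4, so A = 91.
Conserve atomic number: 1 + Z = 40 + 2, so Z = 41.
Z = 41 is niobium, so the species is ^91_41 Nb.

Nb-91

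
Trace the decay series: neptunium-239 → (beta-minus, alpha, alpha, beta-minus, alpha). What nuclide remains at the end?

Start: (A, Z) = (239, 93).
After β⁻: (239, 94).
After α: (235, 92).
After α: (231, 90).
After β⁻: (231, 91).
After α: (227, 89).
Z = 89 is actinium.

Ac-227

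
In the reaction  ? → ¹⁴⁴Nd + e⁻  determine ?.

Pr-144

Conserve mass number: A = 144 + 0, so A = 144.
Conserve atomic number: Z = 60 − 1, so Z = 59.
Z = 59 is praseodymium, so the species is ¹⁴⁴Pr.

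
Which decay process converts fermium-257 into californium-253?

ΔA = 253 − 257 = -4; ΔZ = 98 − 100 = -2.
A drops by 4 and Z drops by 2 — the signature of alpha emission.

alpha decay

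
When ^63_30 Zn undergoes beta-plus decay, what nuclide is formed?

Cu-63

Beta-plus decay: mass number changes by +0, atomic number by -1.
A: 63 = 63; Z: 30 − 1 = 29.
Z = 29 is copper, so the daughter is ^63_29 Cu.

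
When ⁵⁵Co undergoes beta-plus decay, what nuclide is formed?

Beta-plus decay: mass number changes by +0, atomic number by -1.
A: 55 = 55; Z: 27 − 1 = 26.
Z = 26 is iron, so the daughter is ⁵⁵Fe.

Fe-55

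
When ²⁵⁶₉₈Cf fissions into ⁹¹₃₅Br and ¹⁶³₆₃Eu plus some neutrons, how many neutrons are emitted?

Conserve mass number: 256 = 91 + 163 + k, so k = 256 − 254 = 2.
Check atomic number: 98 = 35 + 63 + 0 = 98. ✓

2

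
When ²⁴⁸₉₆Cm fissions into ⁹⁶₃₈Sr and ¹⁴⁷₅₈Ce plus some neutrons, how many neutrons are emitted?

5

Conserve mass number: 248 = 96 + 147 + k, so k = 248 − 243 = 5.
Check atomic number: 96 = 38 + 58 + 0 = 96. ✓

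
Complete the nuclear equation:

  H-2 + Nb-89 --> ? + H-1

Conserve mass number: 2 + 89 = A + 1, so A = 90.
Conserve atomic number: 1 + 41 = Z + 1, so Z = 41.
Z = 41 is niobium, so the species is Nb-90.

Nb-90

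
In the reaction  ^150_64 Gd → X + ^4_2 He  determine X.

Conserve mass number: 150 = A + 4, so A = 146.
Conserve atomic number: 64 = Z + 2, so Z = 62.
Z = 62 is samarium, so the species is ^146_62 Sm.

Sm-146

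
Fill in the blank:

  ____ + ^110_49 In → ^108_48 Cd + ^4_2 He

Conserve mass number: A + 110 = 108 + 4, so A = 2.
Conserve atomic number: Z + 49 = 48 + 2, so Z = 1.
A = 2 and Z = 1 is ^2_1 H — a deuteron.

deuteron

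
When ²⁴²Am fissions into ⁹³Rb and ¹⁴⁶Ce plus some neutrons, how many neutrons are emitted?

3

Conserve mass number: 242 = 93 + 146 + k, so k = 242 − 239 = 3.
Check atomic number: 95 = 37 + 58 + 0 = 95. ✓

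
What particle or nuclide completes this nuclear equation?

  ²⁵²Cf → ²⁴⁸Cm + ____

alpha particle

Conserve mass number: 252 = 248 + A, so A = 4.
Conserve atomic number: 98 = 96 + Z, so Z = 2.
A = 4 and Z = 2 is ⁴He — an alpha particle.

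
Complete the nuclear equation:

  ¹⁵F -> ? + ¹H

O-14

Conserve mass number: 15 = A + 1, so A = 14.
Conserve atomic number: 9 = Z + 1, so Z = 8.
Z = 8 is oxygen, so the species is ¹⁴O.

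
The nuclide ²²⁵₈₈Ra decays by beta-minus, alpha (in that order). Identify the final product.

Fr-221

Start: (A, Z) = (225, 88).
After β⁻: (225, 89).
After α: (221, 87).
Z = 87 is francium.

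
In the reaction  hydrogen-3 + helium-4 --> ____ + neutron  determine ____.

Conserve mass number: 3 + 4 = A + 1, so A = 6.
Conserve atomic number: 1 + 2 = Z + 0, so Z = 3.
Z = 3 is lithium, so the species is lithium-6.

Li-6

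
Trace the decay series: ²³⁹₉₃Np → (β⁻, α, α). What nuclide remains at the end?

Th-231

Start: (A, Z) = (239, 93).
After β⁻: (239, 94).
After α: (235, 92).
After α: (231, 90).
Z = 90 is thorium.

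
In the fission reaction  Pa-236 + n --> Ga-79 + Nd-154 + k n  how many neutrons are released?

Conserve mass number: 237 = 79 + 154 + k, so k = 237 − 233 = 4.
Check atomic number: 91 = 31 + 60 + 0 = 91. ✓

4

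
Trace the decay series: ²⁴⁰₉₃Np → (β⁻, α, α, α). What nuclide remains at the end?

Ra-228

Start: (A, Z) = (240, 93).
After β⁻: (240, 94).
After α: (236, 92).
After α: (232, 90).
After α: (228, 88).
Z = 88 is radium.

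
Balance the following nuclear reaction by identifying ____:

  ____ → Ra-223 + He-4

Th-227

Conserve mass number: A = 223 + 4, so A = 227.
Conserve atomic number: Z = 88 + 2, so Z = 90.
Z = 90 is thorium, so the species is Th-227.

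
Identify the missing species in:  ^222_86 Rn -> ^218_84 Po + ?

Conserve mass number: 222 = 218 + A, so A = 4.
Conserve atomic number: 86 = 84 + Z, so Z = 2.
A = 4 and Z = 2 is ^4_2 He — an alpha particle.

alpha particle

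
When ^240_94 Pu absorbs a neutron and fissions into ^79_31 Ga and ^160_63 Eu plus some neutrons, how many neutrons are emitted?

2

Conserve mass number: 241 = 79 + 160 + k, so k = 241 − 239 = 2.
Check atomic number: 94 = 31 + 63 + 0 = 94. ✓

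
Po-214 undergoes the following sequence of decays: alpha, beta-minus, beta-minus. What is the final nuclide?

Start: (A, Z) = (214, 84).
After α: (210, 82).
After β⁻: (210, 83).
After β⁻: (210, 84).
Z = 84 is polonium.

Po-210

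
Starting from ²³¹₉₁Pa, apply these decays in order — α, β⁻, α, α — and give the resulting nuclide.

Start: (A, Z) = (231, 91).
After α: (227, 89).
After β⁻: (227, 90).
After α: (223, 88).
After α: (219, 86).
Z = 86 is radon.

Rn-219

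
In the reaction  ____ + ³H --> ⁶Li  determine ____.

Conserve mass number: A + 3 = 6, so A = 3.
Conserve atomic number: Z + 1 = 3, so Z = 2.
Z = 2 is helium, so the species is ³He.

He-3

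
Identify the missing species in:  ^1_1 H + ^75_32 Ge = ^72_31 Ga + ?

Conserve mass number: 1 + 75 = 72 + A, so A = 4.
Conserve atomic number: 1 + 32 = 31 + Z, so Z = 2.
A = 4 and Z = 2 is ^4_2 He — an alpha particle.

alpha particle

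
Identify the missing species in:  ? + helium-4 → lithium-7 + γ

triton

Conserve mass number: A + 4 = 7 + 0, so A = 3.
Conserve atomic number: Z + 2 = 3 + 0, so Z = 1.
A = 3 and Z = 1 is hydrogen-3 — a triton.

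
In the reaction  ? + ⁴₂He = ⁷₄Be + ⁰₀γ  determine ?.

He-3

Conserve mass number: A + 4 = 7 + 0, so A = 3.
Conserve atomic number: Z + 2 = 4 + 0, so Z = 2.
Z = 2 is helium, so the species is ³₂He.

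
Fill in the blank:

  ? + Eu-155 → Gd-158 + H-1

Conserve mass number: A + 155 = 158 + 1, so A = 4.
Conserve atomic number: Z + 63 = 64 + 1, so Z = 2.
A = 4 and Z = 2 is He-4 — an alpha particle.

alpha particle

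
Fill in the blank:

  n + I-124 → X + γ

I-125

Conserve mass number: 1 + 124 = A + 0, so A = 125.
Conserve atomic number: 0 + 53 = Z + 0, so Z = 53.
Z = 53 is iodine, so the species is I-125.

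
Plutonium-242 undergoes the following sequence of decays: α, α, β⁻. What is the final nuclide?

Start: (A, Z) = (242, 94).
After α: (238, 92).
After α: (234, 90).
After β⁻: (234, 91).
Z = 91 is protactinium.

Pa-234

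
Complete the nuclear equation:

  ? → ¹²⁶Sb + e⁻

Conserve mass number: A = 126 + 0, so A = 126.
Conserve atomic number: Z = 51 − 1, so Z = 50.
Z = 50 is tin, so the species is ¹²⁶Sn.

Sn-126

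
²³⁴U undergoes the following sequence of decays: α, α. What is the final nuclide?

Start: (A, Z) = (234, 92).
After α: (230, 90).
After α: (226, 88).
Z = 88 is radium.

Ra-226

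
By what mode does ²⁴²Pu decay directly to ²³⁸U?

alpha decay

ΔA = 238 − 242 = -4; ΔZ = 92 − 94 = -2.
A drops by 4 and Z drops by 2 — the signature of alpha emission.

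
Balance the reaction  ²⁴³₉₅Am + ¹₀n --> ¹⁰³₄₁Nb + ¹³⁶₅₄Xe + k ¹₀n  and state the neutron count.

5

Conserve mass number: 244 = 103 + 136 + k, so k = 244 − 239 = 5.
Check atomic number: 95 = 41 + 54 + 0 = 95. ✓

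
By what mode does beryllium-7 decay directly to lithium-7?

beta-plus decay or electron capture

ΔA = 7 − 7 = 0; ΔZ = 3 − 4 = -1.
A is unchanged and Z drops by 1 — a proton has become a neutron (β⁺ emission or electron capture).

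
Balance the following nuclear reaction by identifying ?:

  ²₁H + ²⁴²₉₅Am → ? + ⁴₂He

Conserve mass number: 2 + 242 = A + 4, so A = 240.
Conserve atomic number: 1 + 95 = Z + 2, so Z = 94.
Z = 94 is plutonium, so the species is ²⁴⁰₉₄Pu.

Pu-240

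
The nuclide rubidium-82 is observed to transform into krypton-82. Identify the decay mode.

ΔA = 82 − 82 = 0; ΔZ = 36 − 37 = -1.
A is unchanged and Z drops by 1 — a proton has become a neutron (β⁺ emission or electron capture).

beta-plus decay or electron capture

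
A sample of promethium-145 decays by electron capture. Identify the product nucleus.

Electron capture: mass number changes by +0, atomic number by -1.
A: 145 = 145; Z: 61 − 1 = 60.
Z = 60 is neodymium, so the daughter is neodymium-145.

Nd-145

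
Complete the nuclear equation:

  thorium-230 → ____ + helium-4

Ra-226

Conserve mass number: 230 = A + 4, so A = 226.
Conserve atomic number: 90 = Z + 2, so Z = 88.
Z = 88 is radium, so the species is radium-226.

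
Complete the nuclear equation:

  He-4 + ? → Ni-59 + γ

Conserve mass number: 4 + A = 59 + 0, so A = 55.
Conserve atomic number: 2 + Z = 28 + 0, so Z = 26.
Z = 26 is iron, so the species is Fe-55.

Fe-55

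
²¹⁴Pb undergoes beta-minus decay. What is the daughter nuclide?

Bi-214

Beta-minus decay: mass number changes by +0, atomic number by +1.
A: 214 = 214; Z: 82 + 1 = 83.
Z = 83 is bismuth, so the daughter is ²¹⁴Bi.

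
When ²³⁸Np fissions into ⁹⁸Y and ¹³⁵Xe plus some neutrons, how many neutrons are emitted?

5

Conserve mass number: 238 = 98 + 135 + k, so k = 238 − 233 = 5.
Check atomic number: 93 = 39 + 54 + 0 = 93. ✓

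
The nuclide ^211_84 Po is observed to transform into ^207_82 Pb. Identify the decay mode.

ΔA = 207 − 211 = -4; ΔZ = 82 − 84 = -2.
A drops by 4 and Z drops by 2 — the signature of alpha emission.

alpha decay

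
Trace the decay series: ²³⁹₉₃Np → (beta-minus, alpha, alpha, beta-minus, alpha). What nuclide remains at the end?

Start: (A, Z) = (239, 93).
After β⁻: (239, 94).
After α: (235, 92).
After α: (231, 90).
After β⁻: (231, 91).
After α: (227, 89).
Z = 89 is actinium.

Ac-227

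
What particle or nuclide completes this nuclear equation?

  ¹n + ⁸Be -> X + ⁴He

Conserve mass number: 1 + 8 = A + 4, so A = 5.
Conserve atomic number: 0 + 4 = Z + 2, so Z = 2.
Z = 2 is helium, so the species is ⁵He.

He-5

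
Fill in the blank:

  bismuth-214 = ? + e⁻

Po-214

Conserve mass number: 214 = A + 0, so A = 214.
Conserve atomic number: 83 = Z − 1, so Z = 84.
Z = 84 is polonium, so the species is polonium-214.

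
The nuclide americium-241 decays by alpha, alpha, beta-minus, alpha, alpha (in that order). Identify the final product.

Ra-225

Start: (A, Z) = (241, 95).
After α: (237, 93).
After α: (233, 91).
After β⁻: (233, 92).
After α: (229, 90).
After α: (225, 88).
Z = 88 is radium.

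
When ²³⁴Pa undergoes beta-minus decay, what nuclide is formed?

Beta-minus decay: mass number changes by +0, atomic number by +1.
A: 234 = 234; Z: 91 + 1 = 92.
Z = 92 is uranium, so the daughter is ²³⁴U.

U-234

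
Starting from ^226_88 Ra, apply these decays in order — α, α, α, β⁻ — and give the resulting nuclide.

Start: (A, Z) = (226, 88).
After α: (222, 86).
After α: (218, 84).
After α: (214, 82).
After β⁻: (214, 83).
Z = 83 is bismuth.

Bi-214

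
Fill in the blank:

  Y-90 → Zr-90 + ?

Conserve mass number: 90 = 90 + A, so A = 0.
Conserve atomic number: 39 = 40 + Z, so Z = -1.
A = 0 and Z = -1 is e⁻ — a beta-minus particle.

beta-minus particle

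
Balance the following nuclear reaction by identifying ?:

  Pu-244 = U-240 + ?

Conserve mass number: 244 = 240 + A, so A = 4.
Conserve atomic number: 94 = 92 + Z, so Z = 2.
A = 4 and Z = 2 is He-4 — an alpha particle.

alpha particle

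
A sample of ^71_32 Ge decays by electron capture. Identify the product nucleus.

Ga-71

Electron capture: mass number changes by +0, atomic number by -1.
A: 71 = 71; Z: 32 − 1 = 31.
Z = 31 is gallium, so the daughter is ^71_31 Ga.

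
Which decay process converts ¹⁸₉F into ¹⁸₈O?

beta-plus decay or electron capture

ΔA = 18 − 18 = 0; ΔZ = 8 − 9 = -1.
A is unchanged and Z drops by 1 — a proton has become a neutron (β⁺ emission or electron capture).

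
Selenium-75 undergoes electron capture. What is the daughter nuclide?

Electron capture: mass number changes by +0, atomic number by -1.
A: 75 = 75; Z: 34 − 1 = 33.
Z = 33 is arsenic, so the daughter is arsenic-75.

As-75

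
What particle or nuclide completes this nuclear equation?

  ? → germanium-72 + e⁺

As-72

Conserve mass number: A = 72 + 0, so A = 72.
Conserve atomic number: Z = 32 + 1, so Z = 33.
Z = 33 is arsenic, so the species is arsenic-72.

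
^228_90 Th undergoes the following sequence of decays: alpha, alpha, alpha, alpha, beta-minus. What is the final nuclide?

Start: (A, Z) = (228, 90).
After α: (224, 88).
After α: (220, 86).
After α: (216, 84).
After α: (212, 82).
After β⁻: (212, 83).
Z = 83 is bismuth.

Bi-212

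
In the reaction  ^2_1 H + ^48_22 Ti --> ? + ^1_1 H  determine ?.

Conserve mass number: 2 + 48 = A + 1, so A = 49.
Conserve atomic number: 1 + 22 = Z + 1, so Z = 22.
Z = 22 is titanium, so the species is ^49_22 Ti.

Ti-49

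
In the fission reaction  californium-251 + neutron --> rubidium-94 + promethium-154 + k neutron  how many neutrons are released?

4

Conserve mass number: 252 = 94 + 154 + k, so k = 252 − 248 = 4.
Check atomic number: 98 = 37 + 61 + 0 = 98. ✓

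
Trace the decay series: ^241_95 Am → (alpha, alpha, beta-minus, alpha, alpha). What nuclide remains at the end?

Ra-225

Start: (A, Z) = (241, 95).
After α: (237, 93).
After α: (233, 91).
After β⁻: (233, 92).
After α: (229, 90).
After α: (225, 88).
Z = 88 is radium.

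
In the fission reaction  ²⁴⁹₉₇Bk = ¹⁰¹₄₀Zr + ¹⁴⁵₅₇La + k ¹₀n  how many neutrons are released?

Conserve mass number: 249 = 101 + 145 + k, so k = 249 − 246 = 3.
Check atomic number: 97 = 40 + 57 + 0 = 97. ✓

3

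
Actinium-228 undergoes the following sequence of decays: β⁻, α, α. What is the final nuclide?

Rn-220

Start: (A, Z) = (228, 89).
After β⁻: (228, 90).
After α: (224, 88).
After α: (220, 86).
Z = 86 is radon.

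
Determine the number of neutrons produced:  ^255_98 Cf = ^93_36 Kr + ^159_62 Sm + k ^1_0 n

Conserve mass number: 255 = 93 + 159 + k, so k = 255 − 252 = 3.
Check atomic number: 98 = 36 + 62 + 0 = 98. ✓

3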